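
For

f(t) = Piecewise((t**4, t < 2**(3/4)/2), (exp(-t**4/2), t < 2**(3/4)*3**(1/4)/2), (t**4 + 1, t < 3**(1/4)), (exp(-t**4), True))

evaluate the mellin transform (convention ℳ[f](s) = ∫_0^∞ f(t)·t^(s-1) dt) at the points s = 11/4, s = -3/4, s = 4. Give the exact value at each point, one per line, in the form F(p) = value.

invert the power substitution to get t**2 on [0, sqrt(2)/2); exp(-t**2/2) on [sqrt(2)/2, sqrt(6)/2); t**2 + 1 on [sqrt(6)/2, sqrt(3)); …
strip the power substitution: t on [0, 1/2); exp(-t/2) on [1/2, 3/2); t + 1 on [3/2, 3); …
f breaks at 2**(3/4)/2, 2**(3/4)*3**(1/4)/2, 3**(1/4) into 4 integrals to sum
on [0, 2**(3/4)/2) integrate f = t**4 against the kernel
on [2**(3/4)/2, 2**(3/4)*3**(1/4)/2) integrate f = exp(-t**4/2) against the kernel
∫ over [2**(3/4)*3**(1/4)/2, 3**(1/4)) of (t**4 + 1)·t^(s-1) joins the sum
over [3**(1/4), ∞), the kernel integral of exp(-t**4) enters the sum

F(11/4) = 2**(5/16)*(-696*3**(11/16) - 594*2**(3/8)*uppergamma(11/16, 3/4) + 297*2**(11/16)*uppergamma(11/16, 3) + 88 + 594*2**(3/8)*uppergamma(11/16, 1/4) + 960*6**(11/16))/2376
F(-3/4) = 2**(3/16)*(-64*6**(13/16) - 117*2**(5/8)*uppergamma(-3/16, 3/4) + 117*2**(13/16)*uppergamma(-3/16, 3) + 144 + 117*2**(5/8)*uppergamma(-3/16, 1/4) + 272*3**(13/16))/936
F(4) = (-2*exp(13/4) + E + 2*exp(15/4) + 5*exp(4))*exp(-4)/4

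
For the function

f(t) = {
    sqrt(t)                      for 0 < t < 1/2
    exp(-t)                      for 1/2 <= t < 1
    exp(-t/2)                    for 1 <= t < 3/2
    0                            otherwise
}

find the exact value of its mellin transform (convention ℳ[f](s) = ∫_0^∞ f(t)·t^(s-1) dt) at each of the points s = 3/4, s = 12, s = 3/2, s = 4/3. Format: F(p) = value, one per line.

along the cuts 1/2, 1, ℳ[f](s) splits into 3 integrals
the [0, 1/2) slice contributes ∫ sqrt(t)·t^(s-1) dt
on [1/2, 1) integrate f = exp(-t) against the kernel
piece [1, 3/2): integrate exp(-t/2) against the kernel

F(3/4) = -2**(3/4)*uppergamma(3/4, 3/4) - uppergamma(3/4, 1) + 2**(3/4)/5 + uppergamma(3/4, 1/2) + 2**(3/4)*uppergamma(3/4, 1/2)
F(12) = -354434904271143*exp(-3/4)/1024 - 108505112*exp(-1) + sqrt(2)/102400 + 552203144321471*exp(-1/2)/2048
F(3/2) = -sqrt(6)*exp(-3/4) - sqrt(2)*sqrt(pi)*erfc(sqrt(3)/2) - exp(-1) - sqrt(pi)*erfc(1)/2 + 1/8 + sqrt(pi)*erfc(sqrt(2)/2)/2 + sqrt(2)*exp(-1/2)/2 + sqrt(2)*sqrt(pi)*erfc(sqrt(2)/2) + 2*exp(-1/2)
F(4/3) = -2*2**(1/3)*uppergamma(4/3, 3/4) - uppergamma(4/3, 1) + 3*2**(1/6)/22 + uppergamma(4/3, 1/2) + 2*2**(1/3)*uppergamma(4/3, 1/2)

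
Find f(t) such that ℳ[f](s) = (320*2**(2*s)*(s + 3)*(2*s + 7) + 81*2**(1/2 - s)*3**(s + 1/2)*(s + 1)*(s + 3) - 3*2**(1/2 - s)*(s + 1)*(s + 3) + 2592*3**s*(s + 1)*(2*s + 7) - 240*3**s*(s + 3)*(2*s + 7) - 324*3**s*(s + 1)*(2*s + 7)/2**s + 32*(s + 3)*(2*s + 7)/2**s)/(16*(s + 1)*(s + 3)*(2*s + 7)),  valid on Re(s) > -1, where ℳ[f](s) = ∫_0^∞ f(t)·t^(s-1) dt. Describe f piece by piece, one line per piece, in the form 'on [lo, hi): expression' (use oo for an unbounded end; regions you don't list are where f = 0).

on [0, 1/2): 4*t
on [1/2, 3/2): 3*t**(7/2)/2
on [3/2, 3): 6*t**3
on [3, 4): 5*t

decompose at 1/2, 3/2, 3; ℳ[f](s) sums the 4 pieces' integrals
between 0 and 1/2 the integrand is 4*t·t^(s-1)
the [1/2, 3/2) slice contributes ∫ 3*t**(7/2)/2·t^(s-1) dt
segment 3/2 to 3 holds 6*t**3; add its integral
segment 3 to 4 holds 5*t; add its integral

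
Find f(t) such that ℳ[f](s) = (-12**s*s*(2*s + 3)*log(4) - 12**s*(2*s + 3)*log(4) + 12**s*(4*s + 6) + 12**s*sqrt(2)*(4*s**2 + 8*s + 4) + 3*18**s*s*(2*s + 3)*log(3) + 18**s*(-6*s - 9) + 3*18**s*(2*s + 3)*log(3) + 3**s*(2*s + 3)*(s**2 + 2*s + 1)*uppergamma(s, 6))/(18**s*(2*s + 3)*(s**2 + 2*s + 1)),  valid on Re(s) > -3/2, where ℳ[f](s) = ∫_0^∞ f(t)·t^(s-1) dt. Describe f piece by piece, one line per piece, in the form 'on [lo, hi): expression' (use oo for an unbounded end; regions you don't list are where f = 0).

reversing the common scale on t: t**(3/2) on [0, 2); t*log(t) on [2, 3); exp(-2*t) on [3, ∞)
integrate the 3 segments split at 2/3, 1, then add the results
∫ 3*sqrt(3)*t**(3/2)·t^(s-1) over [0, 2/3)
between 2/3 and 1 the integrand is 3*t*log(3*t)·t^(s-1)
the [1, ∞) slice contributes ∫ exp(-6*t)·t^(s-1) dt

on [0, 2/3): 3*sqrt(3)*t**(3/2)
on [2/3, 1): 3*t*log(3*t)
on [1, oo): exp(-6*t)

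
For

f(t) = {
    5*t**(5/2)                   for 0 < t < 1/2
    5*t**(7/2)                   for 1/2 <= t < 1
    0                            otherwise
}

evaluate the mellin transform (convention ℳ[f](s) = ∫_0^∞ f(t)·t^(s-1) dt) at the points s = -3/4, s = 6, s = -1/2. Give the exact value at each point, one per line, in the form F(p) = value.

F(-3/4) = 75*2**(1/4)/154 + 20/11
F(6) = 105*sqrt(2)/165376 + 10/19
F(-1/2) = 25/12

summing 2 kernel integrals split by 1/2 yields ℳ[f](s)
∫ 5*t**(5/2)·t^(s-1) over [0, 1/2)
segment [1/2, 1) carries 5*t**(7/2); integrate it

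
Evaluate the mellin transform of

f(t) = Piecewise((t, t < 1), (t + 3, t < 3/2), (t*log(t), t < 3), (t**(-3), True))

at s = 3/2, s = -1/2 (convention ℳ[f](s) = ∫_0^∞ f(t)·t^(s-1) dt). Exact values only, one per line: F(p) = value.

F(3/2) = -922*sqrt(3)/675 - 2 + 213*sqrt(6)/100 + log(2**(9*sqrt(6)/20)*3**(-9*sqrt(6)/20 + 18*sqrt(3)/5))
F(-1/2) = -2266*sqrt(3)/567 + sqrt(6) + log(2**(sqrt(6))*3**(-sqrt(6) + 2*sqrt(3))) + 6

slice at 1, 3/2, 3, transform all 4 pieces, and sum them
segment 0 to 1 holds t; add its integral
∫ over [1, 3/2) of (t + 3)·t^(s-1) joins the sum
the [3/2, 3) slice contributes ∫ t*log(t)·t^(s-1) dt
on [3, ∞) integrate f = t**(-3) against the kernel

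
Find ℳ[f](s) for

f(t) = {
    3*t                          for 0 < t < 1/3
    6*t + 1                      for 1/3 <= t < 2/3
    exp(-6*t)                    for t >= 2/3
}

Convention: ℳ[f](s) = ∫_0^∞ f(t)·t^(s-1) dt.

reversing the common scale on t: t on [0, 1); 2*t + 1 on [1, 2); exp(-2*t) on [2, ∞)
breakpoints 1/3, 2/3: one integral from each of the 3 segments
on [0, 1/3): add ∫ 3*t·t^(s-1) dt
for t in [1/3, 2/3): the term is ∫ (6*t + 1)·t^(s-1)
the [2/3, ∞) slice contributes ∫ exp(-6*t)·t^(s-1) dt

(2**s*s*(s + 1)*uppergamma(s, 4) - 2*4**s*s - 4**s + 5*8**s*s + 8**s)/(12**s*s*(s + 1))
  Re(s) > -1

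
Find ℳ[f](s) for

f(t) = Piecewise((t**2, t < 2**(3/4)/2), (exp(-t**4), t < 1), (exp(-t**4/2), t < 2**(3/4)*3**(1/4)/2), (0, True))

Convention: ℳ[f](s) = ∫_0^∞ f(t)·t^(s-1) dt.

(2**(3/4)/2)**s*(2**(s/4)*(s + 2)*uppergamma(s/4, 1/2) - 2**(s/4)*(s + 2)*uppergamma(s/4, 1) + 2**(s/2)*(s + 2)*uppergamma(s/4, 1/2) - 2**(s/2)*(s + 2)*uppergamma(s/4, 3/4) + 2*sqrt(2))/(4*(s + 2))
  Re(s) > -2

the power substitution comes off first: t on [0, sqrt(2)/2); exp(-t**2) on [sqrt(2)/2, 1); exp(-t**2/2) on [1, sqrt(6)/2)
remove the power substitution first: sqrt(t) on [0, 1/2); exp(-t) on [1/2, 1); exp(-t/2) on [1, 3/2)
along the cuts 2**(3/4)/2, 1, ℳ[f](s) splits into 3 integrals
segment [0, 2**(3/4)/2) carries t**2; integrate it
over [2**(3/4)/2, 1), the kernel integral of exp(-t**4) enters the sum
piece [1, 2**(3/4)*3**(1/4)/2): integrate exp(-t**4/2) against the kernel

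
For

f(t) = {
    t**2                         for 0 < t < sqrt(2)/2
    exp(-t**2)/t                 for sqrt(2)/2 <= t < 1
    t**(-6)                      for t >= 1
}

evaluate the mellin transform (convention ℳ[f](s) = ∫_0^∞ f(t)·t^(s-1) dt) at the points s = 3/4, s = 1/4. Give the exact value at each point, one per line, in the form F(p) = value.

strip the shared t-power: t**3 on [0, sqrt(2)/2); exp(-t**2) on [sqrt(2)/2, 1); t**(-5) on [1, ∞)
invert the power substitution to get t**(3/2) on [0, 1/2); exp(-t) on [1/2, 1); t**(-5/2) on [1, ∞)
breakpoints sqrt(2)/2, 1: one integral from each of the 3 segments
∫ over [0, sqrt(2)/2) of t**2·t^(s-1) joins the sum
segment sqrt(2)/2 to 1 holds exp(-t**2)/t; add its integral
over [1, ∞), the kernel integral of t**(-6) enters the sum

F(3/4) = -uppergamma(-1/8, 1)/2 + 2**(5/8)/11 + 4/21 + uppergamma(-1/8, 1/2)/2
F(1/4) = -uppergamma(-3/8, 1)/2 + 4/23 + 2**(7/8)/9 + uppergamma(-3/8, 1/2)/2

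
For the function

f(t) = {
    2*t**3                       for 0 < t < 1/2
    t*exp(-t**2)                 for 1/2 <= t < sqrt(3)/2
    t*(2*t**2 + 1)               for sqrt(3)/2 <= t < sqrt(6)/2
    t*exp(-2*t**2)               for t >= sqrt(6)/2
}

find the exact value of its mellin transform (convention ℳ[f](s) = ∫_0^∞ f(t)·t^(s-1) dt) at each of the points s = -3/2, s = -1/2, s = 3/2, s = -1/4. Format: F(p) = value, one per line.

strip the shared t-power: 2*t**2 on [0, 1/2); exp(-t**2) on [1/2, sqrt(3)/2); 2*t**2 + 1 on [sqrt(3)/2, sqrt(6)/2); …
reversing the power substitution: 2*t on [0, 1/4); exp(-t) on [1/4, 3/4); 2*t + 1 on [3/4, 3/2); …
undo the common scale on t: t on [0, 1/2); exp(-t/2) on [1/2, 3/2); t + 1 on [3/2, 3); …
the 4 pieces separated at 1/2, sqrt(3)/2, sqrt(6)/2 each add one integral
[0, 1/2) adds the kernel integral of 2*t**3
segment 1/2 to sqrt(3)/2 holds t*exp(-t**2); add its integral
between sqrt(3)/2 and sqrt(6)/2 the integrand is t*(2*t**2 + 1)·t^(s-1)
piece [sqrt(6)/2, ∞): integrate t*exp(-2*t**2) against the kernel

F(-3/2) = -uppergamma(-1/4, 3/4)/2 + 2**(1/4)*uppergamma(-1/4, 3)/2 + sqrt(2)/3 + uppergamma(-1/4, 1/4)/2 + sqrt(2)*3**(3/4)/3
F(-1/2) = sqrt(2)*(-26*3**(1/4) - 5*sqrt(2)*uppergamma(1/4, 3/4) + 5*2**(1/4)*uppergamma(1/4, 3) + 2 + 5*sqrt(2)*uppergamma(1/4, 1/4) + 32*6**(1/4))/20
F(3/2) = sqrt(2)*(-99*3**(1/4) - 90*sqrt(2)*uppergamma(5/4, 3/4) + 45*2**(1/4)*uppergamma(5/4, 3) + 5 + 90*sqrt(2)*uppergamma(5/4, 1/4) + 288*6**(1/4))/360
F(-1/4) = 2**(1/4)*(-124*3**(3/8) - 33*2**(3/4)*uppergamma(3/8, 3/4) + 33*2**(3/8)*uppergamma(3/8, 3) + 12 + 33*2**(3/4)*uppergamma(3/8, 1/4) + 160*6**(3/8))/132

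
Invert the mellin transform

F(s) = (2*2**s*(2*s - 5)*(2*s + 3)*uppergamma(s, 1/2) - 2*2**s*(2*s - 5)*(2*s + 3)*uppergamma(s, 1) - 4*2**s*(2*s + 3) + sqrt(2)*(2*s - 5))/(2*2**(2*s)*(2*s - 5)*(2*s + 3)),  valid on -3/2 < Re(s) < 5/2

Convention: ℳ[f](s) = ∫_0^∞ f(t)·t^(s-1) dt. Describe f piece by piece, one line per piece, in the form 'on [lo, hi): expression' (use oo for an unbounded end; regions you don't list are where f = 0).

on [0, 1/4): 2*sqrt(2)*t**(3/2)
on [1/4, 1/2): exp(-2*t)
on [1/2, oo): sqrt(2)/(8*t**(5/2))

remove the common scale on t first: t**(3/2) on [0, 1/2); exp(-t) on [1/2, 1); t**(-5/2) on [1, ∞)
slice at 1/4, 1/2, transform all 3 pieces, and sum them
on [0, 1/4) integrate f = 2*sqrt(2)*t**(3/2) against the kernel
for t in [1/4, 1/2): the term is ∫ exp(-2*t)·t^(s-1)
on [1/2, ∞): add ∫ sqrt(2)/(8*t**(5/2))·t^(s-1) dt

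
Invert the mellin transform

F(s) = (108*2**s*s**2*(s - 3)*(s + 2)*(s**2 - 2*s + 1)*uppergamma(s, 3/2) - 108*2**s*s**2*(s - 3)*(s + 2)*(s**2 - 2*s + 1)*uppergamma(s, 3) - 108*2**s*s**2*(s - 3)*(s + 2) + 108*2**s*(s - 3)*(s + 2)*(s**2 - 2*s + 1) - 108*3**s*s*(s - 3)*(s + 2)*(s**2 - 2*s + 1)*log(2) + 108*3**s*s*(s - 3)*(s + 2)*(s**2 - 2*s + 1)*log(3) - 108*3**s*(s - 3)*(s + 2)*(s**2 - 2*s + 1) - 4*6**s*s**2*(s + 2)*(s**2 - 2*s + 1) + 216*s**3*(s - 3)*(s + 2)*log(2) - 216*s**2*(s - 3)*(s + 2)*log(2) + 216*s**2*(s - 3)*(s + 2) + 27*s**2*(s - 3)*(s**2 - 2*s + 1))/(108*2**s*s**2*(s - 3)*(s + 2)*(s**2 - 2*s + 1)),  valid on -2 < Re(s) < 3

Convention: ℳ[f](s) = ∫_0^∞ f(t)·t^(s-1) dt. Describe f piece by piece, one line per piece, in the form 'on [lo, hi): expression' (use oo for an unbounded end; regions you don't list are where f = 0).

on [0, 1/2): t**2
on [1/2, 1): log(t)/t
on [1, 3/2): log(t)
on [3/2, 3): exp(-t)
on [3, oo): t**(-3)

treat the 5 regions marked off by 1/2, 1, 3/2, 3 separately and sum
on [0, 1/2) integrate f = t**2 against the kernel
segment 1/2 to 1 holds log(t)/t; add its integral
over [1, 3/2), the kernel integral of log(t) enters the sum
segment 3/2 to 3 holds exp(-t); add its integral
∫ over [3, ∞) of t**(-3)·t^(s-1) joins the sum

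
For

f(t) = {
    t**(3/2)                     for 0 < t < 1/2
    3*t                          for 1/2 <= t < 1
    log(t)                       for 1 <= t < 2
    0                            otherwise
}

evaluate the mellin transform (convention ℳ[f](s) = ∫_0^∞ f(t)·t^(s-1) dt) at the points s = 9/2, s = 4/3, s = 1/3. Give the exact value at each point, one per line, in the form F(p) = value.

F(9/2) = sqrt(2)*(-182168 + 68137*sqrt(2) + 811008*log(2))/228096
F(4/3) = -9*2**(1/3)/8 - 9*2**(2/3)/56 + 3*2**(1/6)/68 + 3*2**(1/3)*log(2)/2 + 207/112
F(1/3) = -9*2**(1/3) - 9*2**(2/3)/16 + 3*2**(1/6)/22 + 3*2**(1/3)*log(2) + 45/4

integrate the 3 segments split at 1/2, 1, then add the results
over [0, 1/2), the kernel integral of t**(3/2) enters the sum
for t in [1/2, 1): the term is ∫ 3*t·t^(s-1)
on [1, 2) integrate f = log(t) against the kernel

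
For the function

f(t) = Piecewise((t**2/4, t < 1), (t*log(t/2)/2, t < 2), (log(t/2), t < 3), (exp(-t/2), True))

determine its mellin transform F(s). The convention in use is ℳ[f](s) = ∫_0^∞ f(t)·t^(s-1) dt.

(4*2**s*s**2*(s + 2)*(s**2 + 2*s + 1)*uppergamma(s, 3/2) - 4*2**s*s**2*(s + 2) + 4*2**s*(s + 2)*(s**2 + 2*s + 1) + 3**s*s*(s + 2)*(-4*log(2) + 4*log(3))*(s**2 + 2*s + 1) - 4*3**s*(s + 2)*(s**2 + 2*s + 1) + s**3*(s + 2)*log(4) + s**2*(s + 2)*log(4) + 2*s**2*(s + 2) + s**2*(s**2 + 2*s + 1))/(4*s**2*(s + 2)*(s**2 + 2*s + 1))
  Re(s) > -2

the common scale on t comes off first: t**2 on [0, 1/2); t*log(t) on [1/2, 1); log(t) on [1, 3/2); …
breakpoints 1, 2, 3: one integral from each of the 4 segments
for t in [0, 1): the term is ∫ t**2/4·t^(s-1)
over [1, 2), the kernel integral of t*log(t/2)/2 enters the sum
over [2, 3), the kernel integral of log(t/2) enters the sum
segment [3, ∞) carries exp(-t/2); integrate it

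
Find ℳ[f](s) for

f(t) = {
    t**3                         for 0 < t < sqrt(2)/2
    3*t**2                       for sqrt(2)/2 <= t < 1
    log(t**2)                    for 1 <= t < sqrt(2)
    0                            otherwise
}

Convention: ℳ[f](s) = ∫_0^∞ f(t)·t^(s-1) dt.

back out the power substitution: t**(3/2) on [0, 1/2); 3*t on [1/2, 1); log(t) on [1, 2)
summing 3 kernel integrals split by sqrt(2)/2, 1 yields ℳ[f](s)
over [0, sqrt(2)/2), the kernel integral of t**3 enters the sum
segment sqrt(2)/2 to 1 holds 3*t**2; add its integral
the [1, sqrt(2)) slice contributes ∫ log(t**2)·t^(s-1) dt

(sqrt(2)/2)**s*(12*2**(s/2)*s**2*(s + 3) + 8*2**(s/2)*(s + 2)*(s + 3) + 4*2**s*s*(s + 2)*(s + 3)*log(2) - 8*2**s*(s + 2)*(s + 3) + sqrt(2)*s**2*(s + 2) - 6*s**2*(s + 3))/(4*s**2*(s + 2)*(s + 3))
  Re(s) > -3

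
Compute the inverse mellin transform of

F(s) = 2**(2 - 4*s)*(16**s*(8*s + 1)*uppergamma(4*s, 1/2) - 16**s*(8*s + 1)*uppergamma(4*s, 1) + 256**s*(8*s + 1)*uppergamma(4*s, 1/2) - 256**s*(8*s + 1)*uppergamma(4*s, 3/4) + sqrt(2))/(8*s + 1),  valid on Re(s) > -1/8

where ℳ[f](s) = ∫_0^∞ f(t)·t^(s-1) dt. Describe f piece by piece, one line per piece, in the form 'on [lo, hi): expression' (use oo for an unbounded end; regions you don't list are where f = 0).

back out the power substitution: t**(1/4) on [0, 1/4); exp(-sqrt(t)) on [1/4, 1); exp(-sqrt(t)/2) on [1, 9/4)
remove the power substitution first: sqrt(t) on [0, 1/2); exp(-t) on [1/2, 1); exp(-t/2) on [1, 3/2)
summing 3 kernel integrals split by 1/16, 1 yields ℳ[f](s)
the [0, 1/16) slice contributes ∫ t**(1/8)·t^(s-1) dt
the [1/16, 1) slice contributes ∫ exp(-t**(1/4))·t^(s-1) dt
for t in [1, 81/16): the term is ∫ exp(-t**(1/4)/2)·t^(s-1)

on [0, 1/16): t**(1/8)
on [1/16, 1): exp(-t**(1/4))
on [1, 81/16): exp(-t**(1/4)/2)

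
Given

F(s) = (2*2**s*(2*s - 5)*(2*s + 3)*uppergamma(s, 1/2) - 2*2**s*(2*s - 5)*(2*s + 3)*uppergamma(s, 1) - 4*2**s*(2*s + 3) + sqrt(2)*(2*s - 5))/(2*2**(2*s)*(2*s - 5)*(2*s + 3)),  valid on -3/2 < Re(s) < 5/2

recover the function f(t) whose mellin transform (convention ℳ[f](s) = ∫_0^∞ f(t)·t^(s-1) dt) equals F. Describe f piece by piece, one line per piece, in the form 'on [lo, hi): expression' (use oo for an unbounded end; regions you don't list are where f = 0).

on [0, 1/4): 2*sqrt(2)*t**(3/2)
on [1/4, 1/2): exp(-2*t)
on [1/2, oo): sqrt(2)/(8*t**(5/2))

reversing the common scale on t: t**(3/2) on [0, 1/2); exp(-t) on [1/2, 1); t**(-5/2) on [1, ∞)
summing 3 kernel integrals split by 1/4, 1/2 yields ℳ[f](s)
segment 0 to 1/4 holds 2*sqrt(2)*t**(3/2); add its integral
on [1/4, 1/2) integrate f = exp(-2*t) against the kernel
segment 1/2 to ∞ holds sqrt(2)/(8*t**(5/2)); add its integral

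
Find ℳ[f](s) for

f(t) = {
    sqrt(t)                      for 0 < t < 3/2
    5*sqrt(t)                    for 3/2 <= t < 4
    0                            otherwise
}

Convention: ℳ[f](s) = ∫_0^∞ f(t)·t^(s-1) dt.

2**(2 - s)*(-3**s*sqrt(6) + 5*8**s)/(2*s + 1)
  Re(s) > -1/2

treat the 2 regions marked off by 3/2 separately and sum
between 0 and 3/2 the integrand is sqrt(t)·t^(s-1)
segment [3/2, 4) carries 5*sqrt(t); integrate it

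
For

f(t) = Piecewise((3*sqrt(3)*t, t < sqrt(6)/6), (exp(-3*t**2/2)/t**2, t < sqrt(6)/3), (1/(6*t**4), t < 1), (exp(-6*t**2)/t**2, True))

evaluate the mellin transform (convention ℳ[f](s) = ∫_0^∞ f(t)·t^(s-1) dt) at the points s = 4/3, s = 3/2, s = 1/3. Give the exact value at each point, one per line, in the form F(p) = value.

F(4/3) = -12**(1/3)*uppergamma(-1/3, 1)/4 - 1/16 + 6**(1/3)*uppergamma(-1/3, 6)/2 + 3*12**(1/3)/64 + 3*2**(5/6)*3**(1/3)/28 + 12**(1/3)*uppergamma(-1/3, 1/4)/4
F(3/2) = -2**(3/4)*3**(1/4)*uppergamma(-1/4, 1)/4 - 1/15 + 6**(1/4)*uppergamma(-1/4, 6)/2 + 3*2**(3/4)*3**(1/4)/20 + 2**(3/4)*3**(1/4)*uppergamma(-1/4, 1/4)/4
F(1/3) = -2**(1/6)*3**(5/6)*uppergamma(-5/6, 1)/4 - 1/22 + 6**(5/6)*uppergamma(-5/6, 6)/2 + 3*2**(1/6)*3**(5/6)/88 + 3*2**(1/3)*3**(5/6)/8 + 2**(1/6)*3**(5/6)*uppergamma(-5/6, 1/4)/4

peel off the power substitution: 3*sqrt(3)*sqrt(t) on [0, 1/6); exp(-3*t/2)/t on [1/6, 2/3); 1/(6*t**2) on [2/3, 1); …
undo the shared t-power: 3*sqrt(3)*t**(3/2) on [0, 1/6); exp(-3*t/2) on [1/6, 2/3); 1/(6*t) on [2/3, 1); …
peel off the common scale on t: t**(3/2) on [0, 1/2); exp(-t/2) on [1/2, 2); 1/(2*t) on [2, 3); …
cuts at sqrt(6)/6, sqrt(6)/3, 1: linearity sums the 4 kernel integrals
on [0, sqrt(6)/6) integrate f = 3*sqrt(3)*t against the kernel
∫ exp(-3*t**2/2)/t**2·t^(s-1) over [sqrt(6)/6, sqrt(6)/3)
on [sqrt(6)/3, 1) integrate f = 1/(6*t**4) against the kernel
the [1, ∞) slice contributes ∫ exp(-6*t**2)/t**2·t^(s-1) dt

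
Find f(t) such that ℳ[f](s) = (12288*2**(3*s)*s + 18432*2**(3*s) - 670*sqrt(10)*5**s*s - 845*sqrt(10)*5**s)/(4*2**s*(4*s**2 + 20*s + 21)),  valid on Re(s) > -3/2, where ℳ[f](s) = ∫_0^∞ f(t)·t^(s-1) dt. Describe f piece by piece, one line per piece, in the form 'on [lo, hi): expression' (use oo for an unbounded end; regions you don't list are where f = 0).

breakpoints 5/2: one integral from each of the 2 segments
on [0, 5/2) integrate f = 4*t**(3/2) against the kernel
segment 5/2 to 4 holds 6*t**(7/2); add its integral

on [0, 5/2): 4*t**(3/2)
on [5/2, 4): 6*t**(7/2)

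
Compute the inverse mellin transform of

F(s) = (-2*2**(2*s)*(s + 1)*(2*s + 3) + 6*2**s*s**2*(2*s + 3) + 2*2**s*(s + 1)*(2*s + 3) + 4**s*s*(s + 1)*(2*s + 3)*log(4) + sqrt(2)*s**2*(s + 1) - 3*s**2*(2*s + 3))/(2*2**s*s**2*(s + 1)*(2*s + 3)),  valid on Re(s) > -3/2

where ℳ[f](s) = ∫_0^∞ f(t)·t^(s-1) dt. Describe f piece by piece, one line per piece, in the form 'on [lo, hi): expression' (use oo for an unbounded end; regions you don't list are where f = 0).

on [0, 1/2): t**(3/2)
on [1/2, 1): 3*t
on [1, 2): log(t)

the 3 pieces separated at 1/2, 1 each add one integral
segment [0, 1/2) carries t**(3/2); integrate it
over [1/2, 1), the kernel integral of 3*t enters the sum
between 1 and 2 the integrand is log(t)·t^(s-1)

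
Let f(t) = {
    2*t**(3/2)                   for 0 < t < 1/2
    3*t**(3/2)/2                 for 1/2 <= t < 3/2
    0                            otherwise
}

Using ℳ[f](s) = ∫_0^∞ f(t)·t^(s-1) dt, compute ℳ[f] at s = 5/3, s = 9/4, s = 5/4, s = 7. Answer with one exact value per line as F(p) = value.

F(5/3) = 3*2**(5/6)*(1 + 81*3**(1/6))/304
F(9/4) = 2**(1/4)*(1 + 81*3**(3/4))/120
F(5/4) = 2**(1/4)*(1 + 27*3**(3/4))/44
F(7) = sqrt(2)/8704 + 19683*sqrt(6)/8704

f breaks at 1/2 into 2 integrals to sum
[0, 1/2) adds the kernel integral of 2*t**(3/2)
segment 1/2 to 3/2 holds 3*t**(3/2)/2; add its integral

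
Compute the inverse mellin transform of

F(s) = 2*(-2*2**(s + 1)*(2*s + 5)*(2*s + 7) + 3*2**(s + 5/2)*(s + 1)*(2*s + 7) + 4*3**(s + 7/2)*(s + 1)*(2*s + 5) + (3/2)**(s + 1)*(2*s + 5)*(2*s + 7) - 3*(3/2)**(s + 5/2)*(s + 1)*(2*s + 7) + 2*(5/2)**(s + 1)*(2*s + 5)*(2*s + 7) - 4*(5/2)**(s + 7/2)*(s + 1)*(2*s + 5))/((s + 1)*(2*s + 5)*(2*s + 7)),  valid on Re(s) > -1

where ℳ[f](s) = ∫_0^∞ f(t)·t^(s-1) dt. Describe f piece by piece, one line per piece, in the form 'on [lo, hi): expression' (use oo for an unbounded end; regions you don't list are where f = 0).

split f at 3/2, 2, 5/2: ℳ[f](s) collects 4 kernel integrals
over [0, 3/2), the kernel integral of 2*t enters the sum
∫ over [3/2, 2) of 3*t**(5/2)·t^(s-1) joins the sum
on [2, 5/2) integrate f = 4*t against the kernel
∫ over [5/2, 3) of 4*t**(7/2)·t^(s-1) joins the sum

on [0, 3/2): 2*t
on [3/2, 2): 3*t**(5/2)
on [2, 5/2): 4*t
on [5/2, 3): 4*t**(7/2)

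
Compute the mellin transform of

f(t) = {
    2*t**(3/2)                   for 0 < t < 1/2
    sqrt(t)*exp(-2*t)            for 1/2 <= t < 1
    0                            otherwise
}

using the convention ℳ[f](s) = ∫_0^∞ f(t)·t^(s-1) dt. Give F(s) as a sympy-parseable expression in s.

remove the shared t-power first: 2*t on [0, 1/2); exp(-2*t) on [1/2, 1)
remove the common scale on t first: t on [0, 1); exp(-t) on [1, 2)
split f at 1/2: ℳ[f](s) collects 2 kernel integrals
[0, 1/2) adds the kernel integral of 2*t**(3/2)
for t in [1/2, 1): the term is ∫ sqrt(t)*exp(-2*t)·t^(s-1)

2**(-s - 1/2)*((s + 3/2)*uppergamma(s + 1/2, 1) - (s + 3/2)*uppergamma(s + 1/2, 2) + 1)/(s + 3/2)
  Re(s) > -3/2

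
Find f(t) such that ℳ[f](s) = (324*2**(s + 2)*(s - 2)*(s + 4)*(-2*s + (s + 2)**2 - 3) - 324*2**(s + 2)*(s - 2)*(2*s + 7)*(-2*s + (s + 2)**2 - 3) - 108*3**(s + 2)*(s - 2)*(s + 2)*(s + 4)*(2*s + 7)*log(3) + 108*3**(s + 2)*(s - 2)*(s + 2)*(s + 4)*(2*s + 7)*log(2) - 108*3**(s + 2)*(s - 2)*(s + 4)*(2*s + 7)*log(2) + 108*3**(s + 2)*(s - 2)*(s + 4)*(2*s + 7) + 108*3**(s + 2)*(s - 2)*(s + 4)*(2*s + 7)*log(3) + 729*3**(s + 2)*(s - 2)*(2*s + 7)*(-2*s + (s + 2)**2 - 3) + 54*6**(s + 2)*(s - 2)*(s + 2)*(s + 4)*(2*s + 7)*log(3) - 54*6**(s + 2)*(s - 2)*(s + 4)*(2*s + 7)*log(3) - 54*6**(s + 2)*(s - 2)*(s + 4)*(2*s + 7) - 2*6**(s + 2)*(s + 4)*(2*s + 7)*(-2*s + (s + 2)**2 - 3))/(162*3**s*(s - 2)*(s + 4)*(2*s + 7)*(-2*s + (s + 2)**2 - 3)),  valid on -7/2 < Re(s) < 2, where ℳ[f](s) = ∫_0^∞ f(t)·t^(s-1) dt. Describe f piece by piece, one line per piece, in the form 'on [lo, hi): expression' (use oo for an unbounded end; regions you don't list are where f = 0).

on [0, 2/3): 27*sqrt(6)*t**(7/2)/4
on [2/3, 1): 81*t**4/2
on [1, 2): 6*t*log(3*t/2)
on [2, oo): 16/(9*t**2)

peel off the common scale on t: sqrt(2)*t**(7/2)/4 on [0, 2); t**4/2 on [2, 3); 2*t*log(t/2) on [3, 6); …
remove the shared t-power first: sqrt(2)*t**(3/2)/4 on [0, 2); t**2/2 on [2, 3); 2*log(t/2)/t on [3, 6); …
strip the common scale on t: t**(3/2) on [0, 1); 2*t**2 on [1, 3/2); log(t)/t on [3/2, 3); …
split f at 2/3, 1, 2: ℳ[f](s) collects 4 kernel integrals
between 0 and 2/3 the integrand is 27*sqrt(6)*t**(7/2)/4·t^(s-1)
the [2/3, 1) slice contributes ∫ 81*t**4/2·t^(s-1) dt
[1, 2) adds the kernel integral of 6*t*log(3*t/2)
the [2, ∞) slice contributes ∫ 16/(9*t**2)·t^(s-1) dt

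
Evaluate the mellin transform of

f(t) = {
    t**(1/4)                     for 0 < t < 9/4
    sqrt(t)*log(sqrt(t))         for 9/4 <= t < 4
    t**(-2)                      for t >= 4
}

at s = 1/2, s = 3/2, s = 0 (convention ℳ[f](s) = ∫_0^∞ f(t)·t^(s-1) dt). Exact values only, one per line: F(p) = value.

remove the power substitution first: sqrt(t) on [0, 3/2); t*log(t) on [3/2, 2); t**(-4) on [2, ∞)
along the cuts 9/4, 4, ℳ[f](s) splits into 3 integrals
∫ over [0, 9/4) of t**(1/4)·t^(s-1) joins the sum
the [9/4, 4) slice contributes ∫ sqrt(t)*log(sqrt(t))·t^(s-1) dt
for t in [4, ∞): the term is ∫ t**(-2)·t^(s-1)

F(1/2) = -9*log(3)/4 - 19/24 + sqrt(6) + 25*log(2)/4
F(3/2) = -81*log(3)/32 - 47/128 + 27*sqrt(6)/28 + 337*log(2)/32
F(0) = -31/32 + log(128/27) + 2*sqrt(6)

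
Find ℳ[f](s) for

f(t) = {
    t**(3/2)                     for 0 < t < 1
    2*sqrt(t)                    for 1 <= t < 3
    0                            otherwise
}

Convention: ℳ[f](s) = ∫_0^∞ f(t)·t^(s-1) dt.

(4*sqrt(3)*3**s*(2*s + 3) - 4*s - 10)/((2*s + 1)*(2*s + 3))
  Re(s) > -3/2

f breaks at 1 into 2 integrals to sum
∫ t**(3/2)·t^(s-1) over [0, 1)
over [1, 3), the kernel integral of 2*sqrt(t) enters the sum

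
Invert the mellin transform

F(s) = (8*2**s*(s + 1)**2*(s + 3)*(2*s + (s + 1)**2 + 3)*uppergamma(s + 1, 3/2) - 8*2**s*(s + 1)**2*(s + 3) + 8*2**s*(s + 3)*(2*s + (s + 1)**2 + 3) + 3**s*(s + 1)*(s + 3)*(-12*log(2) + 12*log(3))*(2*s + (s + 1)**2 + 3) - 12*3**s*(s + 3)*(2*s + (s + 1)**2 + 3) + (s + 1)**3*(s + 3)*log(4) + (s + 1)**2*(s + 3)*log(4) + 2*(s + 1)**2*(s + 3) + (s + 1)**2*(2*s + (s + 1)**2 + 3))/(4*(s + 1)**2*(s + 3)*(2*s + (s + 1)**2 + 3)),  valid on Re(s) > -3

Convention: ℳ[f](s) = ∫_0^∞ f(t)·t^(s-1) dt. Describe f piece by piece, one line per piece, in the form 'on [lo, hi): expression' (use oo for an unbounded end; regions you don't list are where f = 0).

on [0, 1): t**3/4
on [1, 2): t**2*log(t/2)/2
on [2, 3): t*log(t/2)
on [3, oo): t*exp(-t/2)

invert the shared t-power to get t**2/4 on [0, 1); t*log(t/2)/2 on [1, 2); log(t/2) on [2, 3); …
invert the common scale on t to get t**2 on [0, 1/2); t*log(t) on [1/2, 1); log(t) on [1, 3/2); …
breakpoints 1, 2, 3: one integral from each of the 4 segments
∫ over [0, 1) of t**3/4·t^(s-1) joins the sum
∫ over [1, 2) of t**2*log(t/2)/2·t^(s-1) joins the sum
segment [2, 3) carries t*log(t/2); integrate it
on [3, ∞) integrate f = t*exp(-t/2) against the kernel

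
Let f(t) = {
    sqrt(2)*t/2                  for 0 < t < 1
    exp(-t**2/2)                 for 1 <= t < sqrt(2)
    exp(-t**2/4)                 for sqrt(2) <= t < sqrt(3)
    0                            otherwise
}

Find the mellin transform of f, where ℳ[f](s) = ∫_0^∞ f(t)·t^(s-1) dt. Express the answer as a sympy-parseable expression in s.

(2**(s/2)*(s + 1)*uppergamma(s/2, 1/2) - 2**(s/2)*(s + 1)*uppergamma(s/2, 1) + 2**s*(s + 1)*uppergamma(s/2, 1/2) - 2**s*(s + 1)*uppergamma(s/2, 3/4) + sqrt(2))/(2*(s + 1))
  Re(s) > -1

back out the power substitution: sqrt(2)*sqrt(t)/2 on [0, 1); exp(-t/2) on [1, 2); exp(-t/4) on [2, 3)
undo the common scale on t: sqrt(t) on [0, 1/2); exp(-t) on [1/2, 1); exp(-t/2) on [1, 3/2)
split f at 1, sqrt(2): ℳ[f](s) collects 3 kernel integrals
over [0, 1), the kernel integral of sqrt(2)*t/2 enters the sum
between 1 and sqrt(2) the integrand is exp(-t**2/2)·t^(s-1)
piece [sqrt(2), sqrt(3)): integrate exp(-t**2/4) against the kernel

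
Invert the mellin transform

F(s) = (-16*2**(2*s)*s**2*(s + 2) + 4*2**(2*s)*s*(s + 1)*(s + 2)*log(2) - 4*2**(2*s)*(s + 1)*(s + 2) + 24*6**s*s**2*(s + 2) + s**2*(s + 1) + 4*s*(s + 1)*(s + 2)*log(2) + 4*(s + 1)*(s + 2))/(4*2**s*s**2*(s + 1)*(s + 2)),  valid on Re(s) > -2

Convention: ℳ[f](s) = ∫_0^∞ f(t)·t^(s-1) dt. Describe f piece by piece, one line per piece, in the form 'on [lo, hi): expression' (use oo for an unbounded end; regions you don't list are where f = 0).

summing 3 kernel integrals split by 1/2, 2 yields ℳ[f](s)
piece [0, 1/2): integrate t**2 against the kernel
between 1/2 and 2 the integrand is log(t)·t^(s-1)
segment [2, 3) carries 2*t; integrate it

on [0, 1/2): t**2
on [1/2, 2): log(t)
on [2, 3): 2*t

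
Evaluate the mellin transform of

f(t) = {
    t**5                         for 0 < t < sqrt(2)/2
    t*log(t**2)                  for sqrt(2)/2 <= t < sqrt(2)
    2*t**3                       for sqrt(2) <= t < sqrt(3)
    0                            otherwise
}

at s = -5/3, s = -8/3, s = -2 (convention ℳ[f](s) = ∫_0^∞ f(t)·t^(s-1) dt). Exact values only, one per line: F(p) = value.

F(-5/3) = 3*2**(1/3)*(-50*2**(1/3) - log(2**(10*2**(1/3) + 20)) + 10*6**(2/3) + 61)/40
F(-8/3) = 3*2**(5/6)*(-742*2**(1/3) - log(2**(35*2**(1/3) + 140)) + 193 + 700*6**(1/6))/700
F(-2) = sqrt(2)*(-18*log(2) - 11 + 12*sqrt(6))/12

invert the shared t-power to get t**4 on [0, sqrt(2)/2); log(t**2) on [sqrt(2)/2, sqrt(2)); 2*t**2 on [sqrt(2), sqrt(3))
strip the power substitution: t**2 on [0, 1/2); log(t) on [1/2, 2); 2*t on [2, 3)
slice at sqrt(2)/2, sqrt(2), transform all 3 pieces, and sum them
∫ over [0, sqrt(2)/2) of t**5·t^(s-1) joins the sum
on [sqrt(2)/2, sqrt(2)) integrate f = t*log(t**2) against the kernel
segment sqrt(2) to sqrt(3) holds 2*t**3; add its integral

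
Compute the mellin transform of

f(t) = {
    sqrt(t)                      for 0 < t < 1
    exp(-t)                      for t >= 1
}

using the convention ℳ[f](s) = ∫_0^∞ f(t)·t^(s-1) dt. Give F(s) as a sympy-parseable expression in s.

the 2 pieces separated at 1 each add one integral
segment [0, 1) carries sqrt(t); integrate it
∫ exp(-t)·t^(s-1) over [1, ∞)

((2*s + 1)*uppergamma(s, 1) + 2)/(2*s + 1)
  Re(s) > -1/2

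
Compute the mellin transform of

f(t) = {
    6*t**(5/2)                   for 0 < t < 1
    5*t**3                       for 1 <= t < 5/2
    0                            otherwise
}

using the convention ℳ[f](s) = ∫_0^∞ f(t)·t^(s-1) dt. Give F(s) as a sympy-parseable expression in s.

(5*(5/2)**(s + 3)*(2*s + 5) + 2*s + 11)/((s + 3)*(2*s + 5))
  Re(s) > -5/2

split f at 1: ℳ[f](s) collects 2 kernel integrals
for t in [0, 1): the term is ∫ 6*t**(5/2)·t^(s-1)
segment 1 to 5/2 holds 5*t**3; add its integral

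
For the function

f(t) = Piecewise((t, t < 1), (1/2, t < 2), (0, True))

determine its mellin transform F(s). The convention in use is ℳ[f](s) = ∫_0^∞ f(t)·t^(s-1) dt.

decompose at 1; ℳ[f](s) sums the 2 pieces' integrals
piece [0, 1): integrate t against the kernel
over [1, 2), the kernel integral of 1/2 enters the sum

(2**s*(s + 1) + s - 1)/(2*s*(s + 1))
  Re(s) > -1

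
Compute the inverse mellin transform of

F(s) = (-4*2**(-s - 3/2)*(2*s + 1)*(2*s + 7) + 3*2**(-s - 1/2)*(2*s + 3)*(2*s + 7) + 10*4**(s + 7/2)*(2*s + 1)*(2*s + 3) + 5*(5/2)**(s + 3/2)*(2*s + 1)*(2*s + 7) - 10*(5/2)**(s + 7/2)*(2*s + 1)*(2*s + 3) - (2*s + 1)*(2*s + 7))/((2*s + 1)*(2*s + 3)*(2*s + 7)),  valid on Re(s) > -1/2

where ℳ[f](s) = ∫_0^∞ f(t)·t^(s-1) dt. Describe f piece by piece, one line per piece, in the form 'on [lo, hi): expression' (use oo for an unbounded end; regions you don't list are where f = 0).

on [0, 1/2): 3*sqrt(t)/2
on [1/2, 1): 2*t**(3/2)
on [1, 5/2): 5*t**(3/2)/2
on [5/2, 4): 5*t**(7/2)

the 4 pieces separated at 1/2, 1, 5/2 each add one integral
segment [0, 1/2) carries 3*sqrt(t)/2; integrate it
∫ 2*t**(3/2)·t^(s-1) over [1/2, 1)
on [1, 5/2): add ∫ 5*t**(3/2)/2·t^(s-1) dt
for t in [5/2, 4): the term is ∫ 5*t**(7/2)·t^(s-1)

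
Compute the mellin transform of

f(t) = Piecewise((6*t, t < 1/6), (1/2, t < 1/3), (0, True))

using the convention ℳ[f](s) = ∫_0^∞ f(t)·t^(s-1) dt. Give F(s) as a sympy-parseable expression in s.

(2**s*(s + 1) + s - 1)/(2*6**s*s*(s + 1))
  Re(s) > -1

strip the common scale on t: 3*t on [0, 1/3); 1/2 on [1/3, 2/3)
strip the common scale on t: t on [0, 1); 1/2 on [1, 2)
integrate the 2 segments split at 1/6, then add the results
piece [0, 1/6): integrate 6*t against the kernel
∫ 1/2·t^(s-1) over [1/6, 1/3)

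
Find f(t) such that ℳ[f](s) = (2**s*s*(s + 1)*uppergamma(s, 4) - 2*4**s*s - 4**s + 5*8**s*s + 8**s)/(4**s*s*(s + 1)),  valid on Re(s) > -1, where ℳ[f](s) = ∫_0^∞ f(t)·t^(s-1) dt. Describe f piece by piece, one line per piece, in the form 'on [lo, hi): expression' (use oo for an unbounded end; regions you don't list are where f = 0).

f breaks at 1, 2 into 3 integrals to sum
∫ t·t^(s-1) over [0, 1)
segment 1 to 2 holds (2*t + 1); add its integral
∫ exp(-2*t)·t^(s-1) over [2, ∞)

on [0, 1): t
on [1, 2): 2*t + 1
on [2, oo): exp(-2*t)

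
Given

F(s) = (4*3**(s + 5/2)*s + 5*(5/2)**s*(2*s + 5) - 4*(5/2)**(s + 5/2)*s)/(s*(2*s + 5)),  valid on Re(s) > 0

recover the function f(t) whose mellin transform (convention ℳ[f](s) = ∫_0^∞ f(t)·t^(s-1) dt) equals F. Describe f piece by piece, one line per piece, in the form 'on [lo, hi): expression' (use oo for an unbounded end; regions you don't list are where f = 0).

treat the 2 regions marked off by 5/2 separately and sum
between 0 and 5/2 the integrand is 5·t^(s-1)
∫ 2*t**(5/2)·t^(s-1) over [5/2, 3)

on [0, 5/2): 5
on [5/2, 3): 2*t**(5/2)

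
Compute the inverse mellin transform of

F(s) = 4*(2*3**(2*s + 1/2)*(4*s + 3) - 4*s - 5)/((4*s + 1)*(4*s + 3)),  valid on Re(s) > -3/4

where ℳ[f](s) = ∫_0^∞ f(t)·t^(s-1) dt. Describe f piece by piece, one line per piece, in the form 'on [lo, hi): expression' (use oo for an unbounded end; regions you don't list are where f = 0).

strip the power substitution: t**(3/2) on [0, 1); 2*sqrt(t) on [1, 3)
treat the 2 regions marked off by 1 separately and sum
between 0 and 1 the integrand is t**(3/4)·t^(s-1)
segment 1 to 9 holds 2*t**(1/4); add its integral

on [0, 1): t**(3/4)
on [1, 9): 2*t**(1/4)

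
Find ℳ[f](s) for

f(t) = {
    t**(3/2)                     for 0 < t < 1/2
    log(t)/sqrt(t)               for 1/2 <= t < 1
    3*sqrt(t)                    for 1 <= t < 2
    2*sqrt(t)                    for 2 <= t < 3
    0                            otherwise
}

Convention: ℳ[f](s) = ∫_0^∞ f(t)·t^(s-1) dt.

strip the shared t-power: t on [0, 1/2); log(t)/t on [1/2, 1); 3 on [1, 2); …
integrate the 4 segments split at 1/2, 1, 2, then add the results
for t in [0, 1/2): the term is ∫ t**(3/2)·t^(s-1)
between 1/2 and 1 the integrand is log(t)/sqrt(t)·t^(s-1)
segment 1 to 2 holds 3*sqrt(t); add its integral
on [2, 3): add ∫ 2*sqrt(t)·t^(s-1) dt

2**(-s - 1/2)*(-3*2**(s + 3/2)*(2*s + 3)*(8*s - (2*s + 1)**2) + 2**(s + 5/2)*(2*s + 1)*(2*s + 3) + 2**(2*s + 2)*(2*s + 3)*(8*s - (2*s + 1)**2) + 4*6**(s + 1/2)*(2*s + 3)*(8*s - (2*s + 1)**2) - 4*(2*s + 1)**2*(2*s + 3)*log(2) - 8*(2*s + 1)*(2*s + 3) + 8*(2*s + 1)*(2*s + 3)*log(2) + (2*s + 1)*(8*s - (2*s + 1)**2))/((2*s + 1)*(2*s + 3)*(8*s - (2*s + 1)**2))
  Re(s) > -3/2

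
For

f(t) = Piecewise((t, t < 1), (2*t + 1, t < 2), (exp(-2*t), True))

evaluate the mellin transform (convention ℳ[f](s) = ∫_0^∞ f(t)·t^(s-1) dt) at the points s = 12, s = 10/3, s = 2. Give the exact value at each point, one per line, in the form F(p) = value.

split f at 1, 2: ℳ[f](s) collects 3 kernel integrals
piece [0, 1): integrate t against the kernel
piece [1, 2): integrate (2*t + 1) against the kernel
segment 2 to ∞ holds exp(-2*t); add its integral

F(12) = 83277/52 + 8505425*exp(-4)/16
F(10/3) = -69/130 + 2**(2/3)*uppergamma(10/3, 4)/16 + 636*2**(1/3)/65
F(2) = 5*exp(-4)/4 + 13/2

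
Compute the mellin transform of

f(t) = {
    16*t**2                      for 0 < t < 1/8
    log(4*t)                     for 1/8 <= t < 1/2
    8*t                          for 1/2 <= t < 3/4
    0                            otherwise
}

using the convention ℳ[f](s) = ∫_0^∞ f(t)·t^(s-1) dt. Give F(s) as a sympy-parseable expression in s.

(-16*2**(2*s)*s**2*(s + 2) + 4*2**(2*s)*s*(s + 1)*(s + 2)*log(2) - 4*2**(2*s)*(s + 1)*(s + 2) + 24*6**s*s**2*(s + 2) + s**2*(s + 1) + 4*s*(s + 1)*(s + 2)*log(2) + 4*(s + 1)*(s + 2))/(4*2**(3*s)*s**2*(s + 1)*(s + 2))
  Re(s) > -2

strip the common scale on t: 4*t**2 on [0, 1/4); log(2*t) on [1/4, 1); 4*t on [1, 3/2)
strip the common scale on t: t**2 on [0, 1/2); log(t) on [1/2, 2); 2*t on [2, 3)
treat the 3 regions marked off by 1/8, 1/2 separately and sum
piece [0, 1/8): integrate 16*t**2 against the kernel
∫ over [1/8, 1/2) of log(4*t)·t^(s-1) joins the sum
between 1/2 and 3/4 the integrand is 8*t·t^(s-1)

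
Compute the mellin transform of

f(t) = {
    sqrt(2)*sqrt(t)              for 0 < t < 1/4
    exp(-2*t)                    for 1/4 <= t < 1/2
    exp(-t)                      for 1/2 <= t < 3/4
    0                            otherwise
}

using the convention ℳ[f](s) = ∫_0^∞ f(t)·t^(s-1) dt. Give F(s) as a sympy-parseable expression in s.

(2**s*(2*s + 1)*uppergamma(s, 1/2) - 2**s*(2*s + 1)*uppergamma(s, 1) + 4**s*(2*s + 1)*uppergamma(s, 1/2) - 4**s*(2*s + 1)*uppergamma(s, 3/4) + sqrt(2))/(4**s*(2*s + 1))
  Re(s) > -1/2

back out the common scale on t: sqrt(t) on [0, 1/2); exp(-t) on [1/2, 1); exp(-t/2) on [1, 3/2)
treat the 3 regions marked off by 1/4, 1/2 separately and sum
on [0, 1/4): add ∫ sqrt(2)*sqrt(t)·t^(s-1) dt
the [1/4, 1/2) slice contributes ∫ exp(-2*t)·t^(s-1) dt
[1/2, 3/4) adds the kernel integral of exp(-t)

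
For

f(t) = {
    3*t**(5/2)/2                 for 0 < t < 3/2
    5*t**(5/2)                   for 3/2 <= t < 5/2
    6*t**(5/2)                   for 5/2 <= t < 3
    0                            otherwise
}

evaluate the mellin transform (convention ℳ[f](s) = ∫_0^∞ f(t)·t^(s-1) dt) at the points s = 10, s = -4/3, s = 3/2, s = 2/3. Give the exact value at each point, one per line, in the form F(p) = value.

F(10) = -9765625*sqrt(10)/4096 - 3720087*sqrt(6)/204800 + 6377292*sqrt(3)/25
F(-4/3) = -9*2**(5/6)*3**(1/6)/4 - 15*2**(5/6)*5**(1/6)/14 + 108*3**(1/6)/7
F(3/2) = 13735/128
F(2/3) = -375*2**(5/6)*5**(1/6)/152 - 567*2**(5/6)*3**(1/6)/304 + 972*3**(1/6)/19

linearity at 3/2, 5/2 turns ℳ[f](s) into 3 summed integrals
on [0, 3/2) integrate f = 3*t**(5/2)/2 against the kernel
[3/2, 5/2) adds the kernel integral of 5*t**(5/2)
∫ over [5/2, 3) of 6*t**(5/2)·t^(s-1) joins the sum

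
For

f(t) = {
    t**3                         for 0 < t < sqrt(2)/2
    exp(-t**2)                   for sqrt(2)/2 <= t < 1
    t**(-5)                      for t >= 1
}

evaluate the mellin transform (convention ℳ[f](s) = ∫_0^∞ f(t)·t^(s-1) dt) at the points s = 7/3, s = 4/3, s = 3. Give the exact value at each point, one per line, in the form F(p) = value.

remove the power substitution first: t**(3/2) on [0, 1/2); exp(-t) on [1/2, 1); t**(-5/2) on [1, ∞)
slice at sqrt(2)/2, 1, transform all 3 pieces, and sum them
on [0, sqrt(2)/2): add ∫ t**3·t^(s-1) dt
piece [sqrt(2)/2, 1): integrate exp(-t**2) against the kernel
on [1, ∞): add ∫ t**(-5)·t^(s-1) dt

F(7/3) = -uppergamma(7/6, 1)/2 + 3*2**(1/3)/128 + uppergamma(7/6, 1/2)/2 + 3/8
F(4/3) = -uppergamma(2/3, 1)/2 + 3*2**(5/6)/104 + 3/11 + uppergamma(2/3, 1/2)/2
F(3) = -exp(-1)/2 - sqrt(pi)*erfc(1)/4 + sqrt(pi)*erfc(sqrt(2)/2)/4 + sqrt(2)*exp(-1/2)/4 + 25/48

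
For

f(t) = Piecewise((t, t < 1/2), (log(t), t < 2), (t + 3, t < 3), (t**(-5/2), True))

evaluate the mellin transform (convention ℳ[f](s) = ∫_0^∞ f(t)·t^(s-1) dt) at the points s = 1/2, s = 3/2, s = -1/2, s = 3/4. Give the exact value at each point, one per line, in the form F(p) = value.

split f at 1/2, 2, 3: ℳ[f](s) collects 4 kernel integrals
on [0, 1/2): add ∫ t·t^(s-1) dt
on [1/2, 2) integrate f = log(t) against the kernel
segment 2 to 3 holds (t + 3); add its integral
the [3, ∞) slice contributes ∫ t**(-5/2)·t^(s-1) dt

F(1/2) = sqrt(2)*(-330 + sqrt(2) + 108*log(2) + 144*sqrt(6))/36
F(3/2) = sqrt(2)*(-1139 + 30*sqrt(2) + 270*log(2) + 864*sqrt(6))/180
F(-1/2) = sqrt(2)*(-486*log(2) + sqrt(2) + 648)/162
F(3/4) = 2**(1/4)*(-436*sqrt(2) + 2*2**(3/4)*3**(1/4) + 65 + log(2**(42 + 84*sqrt(2))) + 180*6**(3/4))/63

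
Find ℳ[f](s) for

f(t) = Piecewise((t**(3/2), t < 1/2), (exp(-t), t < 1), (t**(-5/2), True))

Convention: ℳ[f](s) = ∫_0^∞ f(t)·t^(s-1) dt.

(2*2**s*(2*s - 5)*(2*s + 3)*uppergamma(s, 1/2) - 2*2**s*(2*s - 5)*(2*s + 3)*uppergamma(s, 1) - 4*2**s*(2*s + 3) + sqrt(2)*(2*s - 5))/(2*2**s*(2*s - 5)*(2*s + 3))
  -3/2 < Re(s) < 5/2

linearity at 1/2, 1 turns ℳ[f](s) into 3 summed integrals
piece [0, 1/2): integrate t**(3/2) against the kernel
segment [1/2, 1) carries exp(-t); integrate it
for t in [1, ∞): the term is ∫ t**(-5/2)·t^(s-1)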